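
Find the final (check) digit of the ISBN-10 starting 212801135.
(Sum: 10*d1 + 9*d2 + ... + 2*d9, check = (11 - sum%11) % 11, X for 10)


Weighted sum: 129
129 mod 11 = 8

Check digit: 3


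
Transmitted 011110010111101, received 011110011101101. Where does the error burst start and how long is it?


XOR: 000000001010000

Burst at position 8, length 3


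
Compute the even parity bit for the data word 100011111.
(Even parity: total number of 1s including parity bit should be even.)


Number of 1s in data: 6
Parity bit: 0

0


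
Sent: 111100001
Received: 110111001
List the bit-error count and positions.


XOR: 001011000

3 error(s) at position(s): 2, 4, 5


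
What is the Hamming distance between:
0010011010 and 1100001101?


XOR: 1110010111
Count of 1s: 7

7


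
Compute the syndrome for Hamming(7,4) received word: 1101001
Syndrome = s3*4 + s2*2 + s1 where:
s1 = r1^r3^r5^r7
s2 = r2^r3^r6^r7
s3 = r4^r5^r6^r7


s1=0, s2=0, s3=0

Syndrome = 0 (no error)


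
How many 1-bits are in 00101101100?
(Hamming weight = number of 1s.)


Counting 1s in 00101101100

5


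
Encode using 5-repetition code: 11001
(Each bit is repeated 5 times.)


Each bit -> 5 copies

1111111111000000000011111


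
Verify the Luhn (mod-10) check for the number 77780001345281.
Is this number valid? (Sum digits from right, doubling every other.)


Luhn sum = 47
47 mod 10 = 7

Invalid (Luhn sum mod 10 = 7)


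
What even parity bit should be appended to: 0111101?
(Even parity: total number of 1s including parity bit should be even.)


Number of 1s in data: 5
Parity bit: 1

1


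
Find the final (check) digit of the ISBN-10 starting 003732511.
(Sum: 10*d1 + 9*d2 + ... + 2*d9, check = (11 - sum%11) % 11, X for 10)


Weighted sum: 126
126 mod 11 = 5

Check digit: 6


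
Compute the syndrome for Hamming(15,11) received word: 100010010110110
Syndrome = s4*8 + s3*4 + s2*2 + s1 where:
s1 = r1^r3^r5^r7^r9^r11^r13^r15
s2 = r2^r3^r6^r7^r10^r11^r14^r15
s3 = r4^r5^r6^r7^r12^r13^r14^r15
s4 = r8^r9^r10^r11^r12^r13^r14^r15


s1=0, s2=1, s3=1, s4=1

Syndrome = 14 (error at position 14)


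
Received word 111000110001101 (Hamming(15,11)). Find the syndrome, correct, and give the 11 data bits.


Syndrome = 1: error at position 1

Data: 10010001101 (corrected bit 1)


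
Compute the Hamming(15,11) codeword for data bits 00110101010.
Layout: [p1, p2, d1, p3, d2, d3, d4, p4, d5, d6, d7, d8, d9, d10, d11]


Parity bits: p1=1, p2=0, p3=0, p4=1

100001110101010


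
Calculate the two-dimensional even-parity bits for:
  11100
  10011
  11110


Row parities: 110
Column parities: 10001

Row P: 110, Col P: 10001, Corner: 0


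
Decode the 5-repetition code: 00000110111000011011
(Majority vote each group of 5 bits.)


Groups: 00000, 11011, 10000, 11011
Majority votes: 0101

0101


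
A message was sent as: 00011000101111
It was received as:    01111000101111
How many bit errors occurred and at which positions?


XOR: 01100000000000

2 error(s) at position(s): 1, 2


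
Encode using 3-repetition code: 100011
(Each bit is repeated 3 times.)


Each bit -> 3 copies

111000000000111111


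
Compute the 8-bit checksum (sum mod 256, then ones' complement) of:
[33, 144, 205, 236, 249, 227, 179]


Sum = 1273 mod 256 = 249
Complement = 6

6


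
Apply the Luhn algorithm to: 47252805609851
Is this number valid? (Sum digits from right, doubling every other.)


Luhn sum = 63
63 mod 10 = 3

Invalid (Luhn sum mod 10 = 3)


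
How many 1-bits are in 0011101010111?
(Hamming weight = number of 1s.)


Counting 1s in 0011101010111

8


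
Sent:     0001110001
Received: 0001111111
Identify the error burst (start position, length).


XOR: 0000001110

Burst at position 6, length 3


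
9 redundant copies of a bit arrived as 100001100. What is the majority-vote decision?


Ones: 3 out of 9
Threshold: 5

0 (3/9 voted 1)


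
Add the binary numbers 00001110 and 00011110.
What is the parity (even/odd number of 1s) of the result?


00001110 = 14
00011110 = 30
Sum = 44 = 101100
1s count = 3

odd parity (3 ones in 101100)


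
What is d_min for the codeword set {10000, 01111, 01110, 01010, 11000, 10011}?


Comparing all pairs, minimum distance: 1
Can detect 0 errors, correct 0 errors

1


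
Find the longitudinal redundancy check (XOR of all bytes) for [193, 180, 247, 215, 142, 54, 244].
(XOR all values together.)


XOR chain: 193 ^ 180 ^ 247 ^ 215 ^ 142 ^ 54 ^ 244 = 25

25


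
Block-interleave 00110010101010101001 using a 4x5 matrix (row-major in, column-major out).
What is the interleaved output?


Matrix:
  00110
  01010
  10101
  01001
Read columns: 00100101101011000011

00100101101011000011


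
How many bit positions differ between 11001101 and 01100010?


XOR: 10101111
Count of 1s: 6

6


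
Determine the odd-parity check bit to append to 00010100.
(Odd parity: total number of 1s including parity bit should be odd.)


Number of 1s in data: 2
Parity bit: 1

1


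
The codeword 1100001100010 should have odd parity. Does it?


Number of 1s: 5

Yes, parity is correct (5 ones)


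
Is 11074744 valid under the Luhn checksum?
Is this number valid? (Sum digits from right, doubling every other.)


Luhn sum = 37
37 mod 10 = 7

Invalid (Luhn sum mod 10 = 7)


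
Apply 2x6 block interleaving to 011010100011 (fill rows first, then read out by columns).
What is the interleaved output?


Matrix:
  011010
  100011
Read columns: 011010001101

011010001101


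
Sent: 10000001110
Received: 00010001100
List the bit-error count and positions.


XOR: 10010000010

3 error(s) at position(s): 0, 3, 9


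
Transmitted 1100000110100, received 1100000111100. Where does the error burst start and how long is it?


XOR: 0000000001000

Burst at position 9, length 1


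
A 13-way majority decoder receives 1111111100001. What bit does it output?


Ones: 9 out of 13
Threshold: 7

1 (9/13 voted 1)


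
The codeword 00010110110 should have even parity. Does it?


Number of 1s: 5

No, parity error (5 ones)


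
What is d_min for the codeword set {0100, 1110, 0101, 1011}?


Comparing all pairs, minimum distance: 1
Can detect 0 errors, correct 0 errors

1


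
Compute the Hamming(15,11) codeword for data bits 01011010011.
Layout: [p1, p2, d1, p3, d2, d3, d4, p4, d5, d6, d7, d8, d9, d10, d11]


Parity bits: p1=1, p2=0, p3=0, p4=0

100010101010011


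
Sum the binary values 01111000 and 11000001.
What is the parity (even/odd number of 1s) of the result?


01111000 = 120
11000001 = 193
Sum = 313 = 100111001
1s count = 5

odd parity (5 ones in 100111001)


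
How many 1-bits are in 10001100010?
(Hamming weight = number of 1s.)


Counting 1s in 10001100010

4


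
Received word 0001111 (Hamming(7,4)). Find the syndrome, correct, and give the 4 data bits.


Syndrome = 0: no error detected

Data: 0111 (no errors)


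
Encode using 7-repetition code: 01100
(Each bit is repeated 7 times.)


Each bit -> 7 copies

00000001111111111111100000000000000


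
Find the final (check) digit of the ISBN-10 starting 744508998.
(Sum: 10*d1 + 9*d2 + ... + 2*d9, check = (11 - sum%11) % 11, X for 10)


Weighted sum: 292
292 mod 11 = 6

Check digit: 5


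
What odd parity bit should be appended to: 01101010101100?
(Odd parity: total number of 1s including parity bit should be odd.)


Number of 1s in data: 7
Parity bit: 0

0


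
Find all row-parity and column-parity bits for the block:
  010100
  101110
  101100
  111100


Row parities: 0010
Column parities: 101010

Row P: 0010, Col P: 101010, Corner: 1


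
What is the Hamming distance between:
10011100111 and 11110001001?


XOR: 01101101110
Count of 1s: 7

7


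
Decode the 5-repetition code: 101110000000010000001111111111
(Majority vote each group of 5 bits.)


Groups: 10111, 00000, 00010, 00000, 11111, 11111
Majority votes: 100011

100011


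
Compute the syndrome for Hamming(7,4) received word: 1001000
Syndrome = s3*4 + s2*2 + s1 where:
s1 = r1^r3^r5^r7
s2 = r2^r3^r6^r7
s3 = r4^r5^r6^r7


s1=1, s2=0, s3=1

Syndrome = 5 (error at position 5)


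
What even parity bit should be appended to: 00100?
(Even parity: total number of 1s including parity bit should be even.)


Number of 1s in data: 1
Parity bit: 1

1


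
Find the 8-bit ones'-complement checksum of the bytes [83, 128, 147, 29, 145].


Sum = 532 mod 256 = 20
Complement = 235

235


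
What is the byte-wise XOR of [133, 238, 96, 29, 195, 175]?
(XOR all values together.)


XOR chain: 133 ^ 238 ^ 96 ^ 29 ^ 195 ^ 175 = 122

122


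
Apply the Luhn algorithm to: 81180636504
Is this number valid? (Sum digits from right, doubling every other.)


Luhn sum = 36
36 mod 10 = 6

Invalid (Luhn sum mod 10 = 6)


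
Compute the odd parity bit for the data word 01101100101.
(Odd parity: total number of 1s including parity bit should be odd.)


Number of 1s in data: 6
Parity bit: 1

1


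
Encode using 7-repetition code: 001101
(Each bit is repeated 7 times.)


Each bit -> 7 copies

000000000000001111111111111100000001111111


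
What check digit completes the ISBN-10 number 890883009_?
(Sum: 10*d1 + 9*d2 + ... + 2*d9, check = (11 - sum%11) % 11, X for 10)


Weighted sum: 298
298 mod 11 = 1

Check digit: X


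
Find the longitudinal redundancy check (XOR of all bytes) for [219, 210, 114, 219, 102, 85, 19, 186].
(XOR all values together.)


XOR chain: 219 ^ 210 ^ 114 ^ 219 ^ 102 ^ 85 ^ 19 ^ 186 = 58

58


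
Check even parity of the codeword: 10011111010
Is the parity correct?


Number of 1s: 7

No, parity error (7 ones)


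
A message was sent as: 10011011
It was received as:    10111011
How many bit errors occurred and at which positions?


XOR: 00100000

1 error(s) at position(s): 2


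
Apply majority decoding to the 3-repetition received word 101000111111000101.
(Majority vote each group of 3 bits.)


Groups: 101, 000, 111, 111, 000, 101
Majority votes: 101101

101101


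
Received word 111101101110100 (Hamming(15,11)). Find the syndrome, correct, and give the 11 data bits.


Syndrome = 0: no error detected

Data: 10111110100 (no errors)


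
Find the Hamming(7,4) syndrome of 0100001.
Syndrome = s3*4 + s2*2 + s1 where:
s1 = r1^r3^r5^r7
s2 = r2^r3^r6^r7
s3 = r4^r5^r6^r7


s1=1, s2=0, s3=1

Syndrome = 5 (error at position 5)


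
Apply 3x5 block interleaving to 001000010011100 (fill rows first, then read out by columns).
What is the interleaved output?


Matrix:
  00100
  00100
  11100
Read columns: 001001111000000

001001111000000


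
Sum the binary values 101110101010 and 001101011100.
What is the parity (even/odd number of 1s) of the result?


101110101010 = 2986
001101011100 = 860
Sum = 3846 = 111100000110
1s count = 6

even parity (6 ones in 111100000110)


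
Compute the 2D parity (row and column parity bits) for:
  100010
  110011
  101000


Row parities: 000
Column parities: 111001

Row P: 000, Col P: 111001, Corner: 0


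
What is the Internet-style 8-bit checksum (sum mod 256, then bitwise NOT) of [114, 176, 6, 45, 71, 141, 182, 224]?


Sum = 959 mod 256 = 191
Complement = 64

64


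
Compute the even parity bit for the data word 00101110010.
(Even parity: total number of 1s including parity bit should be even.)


Number of 1s in data: 5
Parity bit: 1

1


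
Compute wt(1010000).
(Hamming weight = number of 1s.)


Counting 1s in 1010000

2


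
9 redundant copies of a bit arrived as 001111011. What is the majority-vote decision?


Ones: 6 out of 9
Threshold: 5

1 (6/9 voted 1)


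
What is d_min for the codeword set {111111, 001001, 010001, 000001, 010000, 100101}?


Comparing all pairs, minimum distance: 1
Can detect 0 errors, correct 0 errors

1


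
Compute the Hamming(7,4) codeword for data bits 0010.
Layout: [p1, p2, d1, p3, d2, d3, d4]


Parity bits: p1=0, p2=1, p3=1

0101010


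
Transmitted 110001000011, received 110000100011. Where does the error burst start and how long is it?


XOR: 000001100000

Burst at position 5, length 2


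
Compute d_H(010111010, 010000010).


XOR: 000111000
Count of 1s: 3

3


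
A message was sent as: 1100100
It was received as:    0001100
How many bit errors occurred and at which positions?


XOR: 1101000

3 error(s) at position(s): 0, 1, 3


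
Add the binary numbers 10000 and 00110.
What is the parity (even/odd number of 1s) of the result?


10000 = 16
00110 = 6
Sum = 22 = 10110
1s count = 3

odd parity (3 ones in 10110)


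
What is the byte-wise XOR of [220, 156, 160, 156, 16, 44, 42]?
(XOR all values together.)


XOR chain: 220 ^ 156 ^ 160 ^ 156 ^ 16 ^ 44 ^ 42 = 106

106


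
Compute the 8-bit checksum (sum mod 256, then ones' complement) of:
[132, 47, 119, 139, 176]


Sum = 613 mod 256 = 101
Complement = 154

154


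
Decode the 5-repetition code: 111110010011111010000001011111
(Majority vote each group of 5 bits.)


Groups: 11111, 00100, 11111, 01000, 00010, 11111
Majority votes: 101001

101001


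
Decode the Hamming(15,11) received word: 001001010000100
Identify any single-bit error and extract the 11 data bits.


Syndrome = 0: no error detected

Data: 10100000100 (no errors)


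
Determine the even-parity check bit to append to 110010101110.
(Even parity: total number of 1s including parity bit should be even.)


Number of 1s in data: 7
Parity bit: 1

1


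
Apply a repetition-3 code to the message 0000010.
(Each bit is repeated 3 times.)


Each bit -> 3 copies

000000000000000111000


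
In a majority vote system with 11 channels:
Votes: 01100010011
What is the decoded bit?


Ones: 5 out of 11
Threshold: 6

0 (5/11 voted 1)


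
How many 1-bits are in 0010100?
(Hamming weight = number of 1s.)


Counting 1s in 0010100

2


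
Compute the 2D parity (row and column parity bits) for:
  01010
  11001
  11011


Row parities: 010
Column parities: 01000

Row P: 010, Col P: 01000, Corner: 1


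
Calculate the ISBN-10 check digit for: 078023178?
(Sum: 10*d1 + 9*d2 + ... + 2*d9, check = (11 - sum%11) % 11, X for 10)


Weighted sum: 195
195 mod 11 = 8

Check digit: 3


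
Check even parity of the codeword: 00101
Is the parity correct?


Number of 1s: 2

Yes, parity is correct (2 ones)


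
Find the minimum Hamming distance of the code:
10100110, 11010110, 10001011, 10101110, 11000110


Comparing all pairs, minimum distance: 1
Can detect 0 errors, correct 0 errors

1


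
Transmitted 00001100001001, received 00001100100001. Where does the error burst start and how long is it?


XOR: 00000000101000

Burst at position 8, length 3


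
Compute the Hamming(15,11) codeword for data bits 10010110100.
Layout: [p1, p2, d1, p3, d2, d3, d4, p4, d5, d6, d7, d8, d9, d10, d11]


Parity bits: p1=0, p2=0, p3=0, p4=1

001000110110100


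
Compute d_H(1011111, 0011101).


XOR: 1000010
Count of 1s: 2

2


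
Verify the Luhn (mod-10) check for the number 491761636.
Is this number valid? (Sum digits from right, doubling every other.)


Luhn sum = 45
45 mod 10 = 5

Invalid (Luhn sum mod 10 = 5)


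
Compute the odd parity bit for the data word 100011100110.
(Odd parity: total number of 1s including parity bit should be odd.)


Number of 1s in data: 6
Parity bit: 1

1


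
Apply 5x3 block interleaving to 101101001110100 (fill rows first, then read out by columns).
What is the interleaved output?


Matrix:
  101
  101
  001
  110
  100
Read columns: 110110001011100

110110001011100


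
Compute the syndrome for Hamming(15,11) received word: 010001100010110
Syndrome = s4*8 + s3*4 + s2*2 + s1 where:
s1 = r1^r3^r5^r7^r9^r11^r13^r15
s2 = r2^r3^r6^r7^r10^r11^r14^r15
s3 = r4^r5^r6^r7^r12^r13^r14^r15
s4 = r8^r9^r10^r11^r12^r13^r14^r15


s1=1, s2=1, s3=0, s4=1

Syndrome = 11 (error at position 11)


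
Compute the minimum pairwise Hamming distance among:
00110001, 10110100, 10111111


Comparing all pairs, minimum distance: 3
Can detect 2 errors, correct 1 errors

3


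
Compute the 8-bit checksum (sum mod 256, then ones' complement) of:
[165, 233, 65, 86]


Sum = 549 mod 256 = 37
Complement = 218

218


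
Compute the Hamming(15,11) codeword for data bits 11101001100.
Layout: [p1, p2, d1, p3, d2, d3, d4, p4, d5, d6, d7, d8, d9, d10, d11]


Parity bits: p1=0, p2=0, p3=0, p4=1

001011011001100


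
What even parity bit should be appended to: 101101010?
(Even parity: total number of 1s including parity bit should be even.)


Number of 1s in data: 5
Parity bit: 1

1


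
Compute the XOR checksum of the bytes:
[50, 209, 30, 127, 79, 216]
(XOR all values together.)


XOR chain: 50 ^ 209 ^ 30 ^ 127 ^ 79 ^ 216 = 21

21


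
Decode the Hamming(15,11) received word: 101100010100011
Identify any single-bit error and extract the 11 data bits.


Syndrome = 5: error at position 5

Data: 11000100011 (corrected bit 5)


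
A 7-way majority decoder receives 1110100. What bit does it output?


Ones: 4 out of 7
Threshold: 4

1 (4/7 voted 1)


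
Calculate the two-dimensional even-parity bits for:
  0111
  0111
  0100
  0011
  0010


Row parities: 11101
Column parities: 0101

Row P: 11101, Col P: 0101, Corner: 0


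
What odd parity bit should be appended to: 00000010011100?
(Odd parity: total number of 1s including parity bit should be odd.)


Number of 1s in data: 4
Parity bit: 1

1


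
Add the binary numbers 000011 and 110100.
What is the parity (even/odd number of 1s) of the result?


000011 = 3
110100 = 52
Sum = 55 = 110111
1s count = 5

odd parity (5 ones in 110111)


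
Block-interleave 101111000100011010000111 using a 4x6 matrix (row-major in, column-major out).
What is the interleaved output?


Matrix:
  101111
  000100
  011010
  000111
Read columns: 100000101010110110111001

100000101010110110111001


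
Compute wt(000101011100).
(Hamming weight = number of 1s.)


Counting 1s in 000101011100

5


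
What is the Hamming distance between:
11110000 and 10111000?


XOR: 01001000
Count of 1s: 2

2


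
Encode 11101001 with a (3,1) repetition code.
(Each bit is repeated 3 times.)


Each bit -> 3 copies

111111111000111000000111


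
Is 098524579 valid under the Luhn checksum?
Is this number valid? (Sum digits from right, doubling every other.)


Luhn sum = 47
47 mod 10 = 7

Invalid (Luhn sum mod 10 = 7)


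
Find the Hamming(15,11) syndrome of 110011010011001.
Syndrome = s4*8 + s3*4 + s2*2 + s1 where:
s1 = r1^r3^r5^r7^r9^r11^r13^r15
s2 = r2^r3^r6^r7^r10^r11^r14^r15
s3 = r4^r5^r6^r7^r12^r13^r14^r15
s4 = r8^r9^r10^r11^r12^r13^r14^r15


s1=0, s2=0, s3=0, s4=0

Syndrome = 0 (no error)


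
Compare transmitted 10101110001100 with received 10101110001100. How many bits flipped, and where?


XOR: 00000000000000

0 errors (received matches sent)


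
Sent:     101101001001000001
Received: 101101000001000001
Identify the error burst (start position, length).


XOR: 000000001000000000

Burst at position 8, length 1


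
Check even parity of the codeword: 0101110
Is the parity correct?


Number of 1s: 4

Yes, parity is correct (4 ones)


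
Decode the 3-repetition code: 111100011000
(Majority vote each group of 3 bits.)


Groups: 111, 100, 011, 000
Majority votes: 1010

1010


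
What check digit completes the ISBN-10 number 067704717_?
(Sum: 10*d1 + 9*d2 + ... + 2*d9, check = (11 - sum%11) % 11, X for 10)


Weighted sum: 224
224 mod 11 = 4

Check digit: 7


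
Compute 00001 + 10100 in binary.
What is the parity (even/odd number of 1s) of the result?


00001 = 1
10100 = 20
Sum = 21 = 10101
1s count = 3

odd parity (3 ones in 10101)


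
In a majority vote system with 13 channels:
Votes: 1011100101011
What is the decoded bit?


Ones: 8 out of 13
Threshold: 7

1 (8/13 voted 1)


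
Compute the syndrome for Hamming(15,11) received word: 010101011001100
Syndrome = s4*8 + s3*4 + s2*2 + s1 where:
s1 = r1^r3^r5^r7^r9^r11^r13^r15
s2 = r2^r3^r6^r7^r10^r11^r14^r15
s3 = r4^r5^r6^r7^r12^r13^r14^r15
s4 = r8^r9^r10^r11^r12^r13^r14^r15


s1=0, s2=0, s3=0, s4=0

Syndrome = 0 (no error)


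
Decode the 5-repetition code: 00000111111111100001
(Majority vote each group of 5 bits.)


Groups: 00000, 11111, 11111, 00001
Majority votes: 0110

0110


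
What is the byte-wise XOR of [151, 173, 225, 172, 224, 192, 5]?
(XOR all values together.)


XOR chain: 151 ^ 173 ^ 225 ^ 172 ^ 224 ^ 192 ^ 5 = 82

82


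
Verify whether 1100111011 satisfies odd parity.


Number of 1s: 7

Yes, parity is correct (7 ones)


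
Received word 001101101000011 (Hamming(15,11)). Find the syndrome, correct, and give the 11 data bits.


Syndrome = 14: error at position 14

Data: 10111000001 (corrected bit 14)


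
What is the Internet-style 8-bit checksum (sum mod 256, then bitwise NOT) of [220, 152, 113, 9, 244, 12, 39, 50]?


Sum = 839 mod 256 = 71
Complement = 184

184


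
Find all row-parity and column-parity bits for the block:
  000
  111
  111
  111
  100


Row parities: 01111
Column parities: 011

Row P: 01111, Col P: 011, Corner: 0


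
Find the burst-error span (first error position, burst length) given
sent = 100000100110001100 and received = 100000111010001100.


XOR: 000000011100000000

Burst at position 7, length 3


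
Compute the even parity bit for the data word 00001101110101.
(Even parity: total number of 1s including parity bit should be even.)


Number of 1s in data: 7
Parity bit: 1

1


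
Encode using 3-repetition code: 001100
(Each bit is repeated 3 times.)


Each bit -> 3 copies

000000111111000000


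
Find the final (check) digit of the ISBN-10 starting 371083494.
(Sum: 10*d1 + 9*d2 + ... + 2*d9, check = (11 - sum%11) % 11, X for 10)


Weighted sum: 215
215 mod 11 = 6

Check digit: 5


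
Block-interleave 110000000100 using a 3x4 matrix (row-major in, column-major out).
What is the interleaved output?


Matrix:
  1100
  0000
  0100
Read columns: 100101000000

100101000000


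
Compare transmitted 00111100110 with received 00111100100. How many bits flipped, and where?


XOR: 00000000010

1 error(s) at position(s): 9


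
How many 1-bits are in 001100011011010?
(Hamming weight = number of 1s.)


Counting 1s in 001100011011010

7


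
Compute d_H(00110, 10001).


XOR: 10111
Count of 1s: 4

4


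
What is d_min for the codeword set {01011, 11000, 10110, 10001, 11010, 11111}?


Comparing all pairs, minimum distance: 1
Can detect 0 errors, correct 0 errors

1


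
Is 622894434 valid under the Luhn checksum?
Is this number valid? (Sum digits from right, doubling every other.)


Luhn sum = 50
50 mod 10 = 0

Valid (Luhn sum mod 10 = 0)


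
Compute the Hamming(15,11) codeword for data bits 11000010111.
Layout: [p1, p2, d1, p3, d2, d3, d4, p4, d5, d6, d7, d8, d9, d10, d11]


Parity bits: p1=1, p2=0, p3=0, p4=0

101010000010111


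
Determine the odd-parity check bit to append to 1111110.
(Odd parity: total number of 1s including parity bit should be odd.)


Number of 1s in data: 6
Parity bit: 1

1


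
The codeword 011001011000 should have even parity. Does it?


Number of 1s: 5

No, parity error (5 ones)


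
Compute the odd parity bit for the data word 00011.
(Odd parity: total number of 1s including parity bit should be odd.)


Number of 1s in data: 2
Parity bit: 1

1


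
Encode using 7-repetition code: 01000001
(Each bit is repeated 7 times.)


Each bit -> 7 copies

00000001111111000000000000000000000000000000000001111111


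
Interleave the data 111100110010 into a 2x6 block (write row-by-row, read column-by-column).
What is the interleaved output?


Matrix:
  111100
  110010
Read columns: 111110100100

111110100100


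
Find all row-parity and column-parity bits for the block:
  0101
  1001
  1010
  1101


Row parities: 0001
Column parities: 1011

Row P: 0001, Col P: 1011, Corner: 1


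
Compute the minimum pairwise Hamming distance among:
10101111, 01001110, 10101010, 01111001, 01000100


Comparing all pairs, minimum distance: 2
Can detect 1 errors, correct 0 errors

2


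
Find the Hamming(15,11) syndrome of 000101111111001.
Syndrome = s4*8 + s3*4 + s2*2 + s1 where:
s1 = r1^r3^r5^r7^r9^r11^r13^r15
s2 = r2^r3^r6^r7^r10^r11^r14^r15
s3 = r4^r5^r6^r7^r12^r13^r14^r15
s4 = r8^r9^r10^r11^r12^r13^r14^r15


s1=0, s2=1, s3=1, s4=0

Syndrome = 6 (error at position 6)


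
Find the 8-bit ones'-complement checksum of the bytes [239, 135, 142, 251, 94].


Sum = 861 mod 256 = 93
Complement = 162

162


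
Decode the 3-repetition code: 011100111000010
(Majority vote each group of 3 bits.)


Groups: 011, 100, 111, 000, 010
Majority votes: 10100

10100


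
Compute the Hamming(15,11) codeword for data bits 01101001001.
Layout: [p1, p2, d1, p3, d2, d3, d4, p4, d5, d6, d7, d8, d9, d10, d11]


Parity bits: p1=1, p2=0, p3=0, p4=1

100011011001001


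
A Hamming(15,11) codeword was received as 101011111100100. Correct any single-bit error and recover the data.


Syndrome = 0: no error detected

Data: 11111100100 (no errors)


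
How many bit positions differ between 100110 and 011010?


XOR: 111100
Count of 1s: 4

4


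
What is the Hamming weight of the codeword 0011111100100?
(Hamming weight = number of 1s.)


Counting 1s in 0011111100100

7


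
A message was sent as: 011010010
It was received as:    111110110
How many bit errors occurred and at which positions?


XOR: 100100100

3 error(s) at position(s): 0, 3, 6


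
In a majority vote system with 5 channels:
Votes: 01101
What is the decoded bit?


Ones: 3 out of 5
Threshold: 3

1 (3/5 voted 1)


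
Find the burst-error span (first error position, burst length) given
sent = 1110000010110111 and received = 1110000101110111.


XOR: 0000000111000000

Burst at position 7, length 3


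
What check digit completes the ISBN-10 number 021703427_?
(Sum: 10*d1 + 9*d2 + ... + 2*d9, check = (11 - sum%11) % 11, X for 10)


Weighted sum: 126
126 mod 11 = 5

Check digit: 6


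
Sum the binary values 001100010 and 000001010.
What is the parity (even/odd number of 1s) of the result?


001100010 = 98
000001010 = 10
Sum = 108 = 1101100
1s count = 4

even parity (4 ones in 1101100)


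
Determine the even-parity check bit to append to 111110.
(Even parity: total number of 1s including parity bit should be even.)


Number of 1s in data: 5
Parity bit: 1

1


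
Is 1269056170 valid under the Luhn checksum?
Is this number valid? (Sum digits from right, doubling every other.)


Luhn sum = 30
30 mod 10 = 0

Valid (Luhn sum mod 10 = 0)


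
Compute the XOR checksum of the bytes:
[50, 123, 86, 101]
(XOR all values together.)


XOR chain: 50 ^ 123 ^ 86 ^ 101 = 122

122


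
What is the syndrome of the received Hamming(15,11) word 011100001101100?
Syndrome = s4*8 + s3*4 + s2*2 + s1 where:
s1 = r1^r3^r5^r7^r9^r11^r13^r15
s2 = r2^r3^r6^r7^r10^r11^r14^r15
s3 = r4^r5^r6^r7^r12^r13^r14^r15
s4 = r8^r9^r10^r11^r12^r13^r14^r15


s1=1, s2=1, s3=1, s4=0

Syndrome = 7 (error at position 7)


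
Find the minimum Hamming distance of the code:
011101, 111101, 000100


Comparing all pairs, minimum distance: 1
Can detect 0 errors, correct 0 errors

1


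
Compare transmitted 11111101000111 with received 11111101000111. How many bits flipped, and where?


XOR: 00000000000000

0 errors (received matches sent)


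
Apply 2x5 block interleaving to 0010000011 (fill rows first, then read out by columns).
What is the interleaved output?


Matrix:
  00100
  00011
Read columns: 0000100101

0000100101


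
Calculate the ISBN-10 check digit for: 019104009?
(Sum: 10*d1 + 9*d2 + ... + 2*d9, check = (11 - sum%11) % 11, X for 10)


Weighted sum: 126
126 mod 11 = 5

Check digit: 6


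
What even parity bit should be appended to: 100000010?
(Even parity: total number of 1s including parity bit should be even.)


Number of 1s in data: 2
Parity bit: 0

0


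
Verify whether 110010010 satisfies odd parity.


Number of 1s: 4

No, parity error (4 ones)


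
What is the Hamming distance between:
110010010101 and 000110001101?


XOR: 110100011000
Count of 1s: 5

5


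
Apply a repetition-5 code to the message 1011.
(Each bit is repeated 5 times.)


Each bit -> 5 copies

11111000001111111111


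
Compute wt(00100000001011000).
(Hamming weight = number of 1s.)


Counting 1s in 00100000001011000

4


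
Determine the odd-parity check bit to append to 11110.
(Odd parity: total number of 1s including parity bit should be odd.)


Number of 1s in data: 4
Parity bit: 1

1


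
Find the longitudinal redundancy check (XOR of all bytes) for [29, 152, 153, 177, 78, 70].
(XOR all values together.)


XOR chain: 29 ^ 152 ^ 153 ^ 177 ^ 78 ^ 70 = 165

165


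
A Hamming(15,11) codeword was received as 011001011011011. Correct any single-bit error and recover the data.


Syndrome = 0: no error detected

Data: 10101011011 (no errors)


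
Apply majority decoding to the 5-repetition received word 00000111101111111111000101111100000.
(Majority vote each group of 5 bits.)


Groups: 00000, 11110, 11111, 11111, 00010, 11111, 00000
Majority votes: 0111010

0111010


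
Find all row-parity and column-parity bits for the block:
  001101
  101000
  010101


Row parities: 101
Column parities: 110000

Row P: 101, Col P: 110000, Corner: 0


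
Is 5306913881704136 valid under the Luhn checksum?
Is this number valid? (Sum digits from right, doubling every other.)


Luhn sum = 68
68 mod 10 = 8

Invalid (Luhn sum mod 10 = 8)


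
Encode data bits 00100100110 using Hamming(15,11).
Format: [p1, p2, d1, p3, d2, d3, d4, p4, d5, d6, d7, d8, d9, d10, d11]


Parity bits: p1=1, p2=1, p3=1, p4=1

110101010100110


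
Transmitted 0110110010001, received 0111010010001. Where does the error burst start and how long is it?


XOR: 0001100000000

Burst at position 3, length 2


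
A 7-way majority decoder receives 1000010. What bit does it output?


Ones: 2 out of 7
Threshold: 4

0 (2/7 voted 1)


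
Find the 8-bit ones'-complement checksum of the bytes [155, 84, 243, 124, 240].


Sum = 846 mod 256 = 78
Complement = 177

177


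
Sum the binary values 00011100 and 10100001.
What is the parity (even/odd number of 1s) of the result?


00011100 = 28
10100001 = 161
Sum = 189 = 10111101
1s count = 6

even parity (6 ones in 10111101)


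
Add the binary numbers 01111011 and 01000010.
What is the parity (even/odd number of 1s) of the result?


01111011 = 123
01000010 = 66
Sum = 189 = 10111101
1s count = 6

even parity (6 ones in 10111101)


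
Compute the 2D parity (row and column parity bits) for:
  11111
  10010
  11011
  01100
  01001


Row parities: 10000
Column parities: 10011

Row P: 10000, Col P: 10011, Corner: 1


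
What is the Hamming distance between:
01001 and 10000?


XOR: 11001
Count of 1s: 3

3


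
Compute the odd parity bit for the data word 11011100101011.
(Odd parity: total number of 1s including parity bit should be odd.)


Number of 1s in data: 9
Parity bit: 0

0


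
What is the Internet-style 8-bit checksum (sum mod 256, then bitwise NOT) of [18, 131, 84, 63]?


Sum = 296 mod 256 = 40
Complement = 215

215


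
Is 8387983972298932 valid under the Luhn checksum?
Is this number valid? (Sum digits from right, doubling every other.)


Luhn sum = 100
100 mod 10 = 0

Valid (Luhn sum mod 10 = 0)


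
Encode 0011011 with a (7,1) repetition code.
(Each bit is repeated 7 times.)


Each bit -> 7 copies

0000000000000011111111111111000000011111111111111


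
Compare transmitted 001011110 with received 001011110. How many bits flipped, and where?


XOR: 000000000

0 errors (received matches sent)


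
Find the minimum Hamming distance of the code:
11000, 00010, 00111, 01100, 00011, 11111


Comparing all pairs, minimum distance: 1
Can detect 0 errors, correct 0 errors

1


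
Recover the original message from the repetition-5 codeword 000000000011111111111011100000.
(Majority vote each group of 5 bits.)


Groups: 00000, 00000, 11111, 11111, 10111, 00000
Majority votes: 001110

001110


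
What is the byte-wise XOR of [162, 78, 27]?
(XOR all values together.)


XOR chain: 162 ^ 78 ^ 27 = 247

247


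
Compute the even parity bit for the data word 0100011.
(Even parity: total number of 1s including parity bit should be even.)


Number of 1s in data: 3
Parity bit: 1

1


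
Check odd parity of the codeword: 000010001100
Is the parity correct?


Number of 1s: 3

Yes, parity is correct (3 ones)


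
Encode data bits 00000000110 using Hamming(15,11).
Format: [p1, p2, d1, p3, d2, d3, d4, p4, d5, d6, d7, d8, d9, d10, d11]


Parity bits: p1=1, p2=1, p3=0, p4=0

110000000000110


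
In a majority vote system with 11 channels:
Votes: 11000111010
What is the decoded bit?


Ones: 6 out of 11
Threshold: 6

1 (6/11 voted 1)


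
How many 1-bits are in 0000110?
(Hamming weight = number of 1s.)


Counting 1s in 0000110

2


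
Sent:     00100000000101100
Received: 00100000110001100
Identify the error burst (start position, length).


XOR: 00000000110100000

Burst at position 8, length 4


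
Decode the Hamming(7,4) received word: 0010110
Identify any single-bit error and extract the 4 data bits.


Syndrome = 0: no error detected

Data: 1110 (no errors)


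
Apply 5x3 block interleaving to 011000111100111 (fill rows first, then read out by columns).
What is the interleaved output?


Matrix:
  011
  000
  111
  100
  111
Read columns: 001111010110101

001111010110101


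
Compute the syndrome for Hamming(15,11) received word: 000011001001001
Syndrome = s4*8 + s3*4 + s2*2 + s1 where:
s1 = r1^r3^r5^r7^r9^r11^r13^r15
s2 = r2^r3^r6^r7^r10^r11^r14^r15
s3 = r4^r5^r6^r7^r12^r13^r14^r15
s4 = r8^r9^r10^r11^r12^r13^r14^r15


s1=1, s2=0, s3=0, s4=1

Syndrome = 9 (error at position 9)


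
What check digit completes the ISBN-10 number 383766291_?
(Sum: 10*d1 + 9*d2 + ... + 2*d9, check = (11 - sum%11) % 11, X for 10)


Weighted sum: 278
278 mod 11 = 3

Check digit: 8


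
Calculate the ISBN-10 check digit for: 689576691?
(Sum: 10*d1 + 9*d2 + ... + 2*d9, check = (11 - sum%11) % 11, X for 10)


Weighted sum: 364
364 mod 11 = 1

Check digit: X


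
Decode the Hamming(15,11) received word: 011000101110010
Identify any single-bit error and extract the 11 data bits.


Syndrome = 0: no error detected

Data: 10011110010 (no errors)


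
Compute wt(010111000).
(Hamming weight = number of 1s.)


Counting 1s in 010111000

4


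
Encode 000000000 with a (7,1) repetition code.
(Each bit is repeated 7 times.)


Each bit -> 7 copies

000000000000000000000000000000000000000000000000000000000000000


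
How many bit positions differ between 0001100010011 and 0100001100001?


XOR: 0101101110010
Count of 1s: 7

7


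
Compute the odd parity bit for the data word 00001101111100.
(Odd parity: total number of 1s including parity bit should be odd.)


Number of 1s in data: 7
Parity bit: 0

0


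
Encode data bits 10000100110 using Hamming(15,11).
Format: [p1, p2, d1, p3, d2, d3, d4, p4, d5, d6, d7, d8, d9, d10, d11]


Parity bits: p1=0, p2=1, p3=0, p4=1

011000010100110


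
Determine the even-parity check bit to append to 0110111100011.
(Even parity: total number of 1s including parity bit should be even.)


Number of 1s in data: 8
Parity bit: 0

0


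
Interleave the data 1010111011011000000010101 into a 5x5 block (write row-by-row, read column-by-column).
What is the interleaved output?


Matrix:
  10101
  11011
  01100
  00000
  10101
Read columns: 1100101100101010100011001

1100101100101010100011001


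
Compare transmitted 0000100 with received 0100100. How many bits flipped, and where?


XOR: 0100000

1 error(s) at position(s): 1


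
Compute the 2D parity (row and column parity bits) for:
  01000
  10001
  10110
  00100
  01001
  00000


Row parities: 101100
Column parities: 00010

Row P: 101100, Col P: 00010, Corner: 1


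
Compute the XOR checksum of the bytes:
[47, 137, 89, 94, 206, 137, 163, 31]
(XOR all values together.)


XOR chain: 47 ^ 137 ^ 89 ^ 94 ^ 206 ^ 137 ^ 163 ^ 31 = 90

90


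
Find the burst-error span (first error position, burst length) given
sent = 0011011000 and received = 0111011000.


XOR: 0100000000

Burst at position 1, length 1


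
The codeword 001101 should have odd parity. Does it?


Number of 1s: 3

Yes, parity is correct (3 ones)


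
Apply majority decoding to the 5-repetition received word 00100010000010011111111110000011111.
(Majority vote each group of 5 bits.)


Groups: 00100, 01000, 00100, 11111, 11111, 00000, 11111
Majority votes: 0001101

0001101


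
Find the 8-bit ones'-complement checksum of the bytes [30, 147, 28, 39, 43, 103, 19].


Sum = 409 mod 256 = 153
Complement = 102

102


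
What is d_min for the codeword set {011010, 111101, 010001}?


Comparing all pairs, minimum distance: 3
Can detect 2 errors, correct 1 errors

3


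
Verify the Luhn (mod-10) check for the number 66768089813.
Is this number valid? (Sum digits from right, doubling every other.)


Luhn sum = 57
57 mod 10 = 7

Invalid (Luhn sum mod 10 = 7)


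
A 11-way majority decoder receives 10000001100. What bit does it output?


Ones: 3 out of 11
Threshold: 6

0 (3/11 voted 1)


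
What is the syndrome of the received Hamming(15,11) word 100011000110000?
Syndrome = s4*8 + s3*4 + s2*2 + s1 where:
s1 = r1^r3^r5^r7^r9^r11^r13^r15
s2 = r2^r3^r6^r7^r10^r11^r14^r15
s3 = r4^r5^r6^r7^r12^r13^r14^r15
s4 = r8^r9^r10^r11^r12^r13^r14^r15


s1=1, s2=1, s3=0, s4=0

Syndrome = 3 (error at position 3)


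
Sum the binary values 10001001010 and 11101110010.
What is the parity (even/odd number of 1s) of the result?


10001001010 = 1098
11101110010 = 1906
Sum = 3004 = 101110111100
1s count = 8

even parity (8 ones in 101110111100)


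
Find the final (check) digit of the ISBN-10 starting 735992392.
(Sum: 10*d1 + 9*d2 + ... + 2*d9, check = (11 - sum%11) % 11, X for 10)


Weighted sum: 307
307 mod 11 = 10

Check digit: 1


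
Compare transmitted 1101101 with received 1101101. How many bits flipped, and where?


XOR: 0000000

0 errors (received matches sent)


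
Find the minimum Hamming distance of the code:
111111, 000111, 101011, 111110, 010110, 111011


Comparing all pairs, minimum distance: 1
Can detect 0 errors, correct 0 errors

1


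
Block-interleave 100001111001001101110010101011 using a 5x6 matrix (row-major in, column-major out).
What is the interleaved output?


Matrix:
  100001
  111001
  001101
  110010
  101011
Read columns: 110110101001101001000001111101

110110101001101001000001111101


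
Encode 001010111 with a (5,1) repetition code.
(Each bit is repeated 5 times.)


Each bit -> 5 copies

000000000011111000001111100000111111111111111


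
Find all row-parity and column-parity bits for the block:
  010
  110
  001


Row parities: 101
Column parities: 101

Row P: 101, Col P: 101, Corner: 0


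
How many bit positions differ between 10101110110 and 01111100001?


XOR: 11010010111
Count of 1s: 7

7


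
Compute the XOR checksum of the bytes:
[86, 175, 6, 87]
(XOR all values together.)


XOR chain: 86 ^ 175 ^ 6 ^ 87 = 168

168
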